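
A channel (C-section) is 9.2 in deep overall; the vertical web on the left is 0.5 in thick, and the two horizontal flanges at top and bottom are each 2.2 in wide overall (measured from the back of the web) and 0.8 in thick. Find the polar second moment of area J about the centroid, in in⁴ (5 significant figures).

Split into non-overlapping primitives; take the origin at the lower-left of the bounding box.
Web: 0.5 × 9.2, A = 4.6 in², y = 4.6 in, Ī = 32.44533 in⁴.
Top flange (beyond web): 1.7 × 0.8, A = 1.36 in², y = 8.8 in, Ī = 0.07253333 in⁴.
Bottom flange (beyond web): 1.7 × 0.8, A = 1.36 in², y = 0.4 in, Ī = 0.07253333 in⁴.
By symmetry the centroid is at mid-height, ȳ = 4.6 in.
Transfer each piece to the centroidal x-axis using Ī + A·d² with d = y − 4.6:
  web: d = 0 in → contributes +32.44533 in⁴
  top flange (beyond web): d = 4.2 in → contributes +24.06293 in⁴
  bottom flange (beyond web): d = -4.2 in → contributes +24.06293 in⁴
Total I = 80.5712 in⁴.
For the y-axis: x̄ = 0.6587432 in.
Repeating about the centroidal y-axis gives I_y = 2.81914 in⁴.
Polar second moment: J = I_x + I_y = 83.39034 in⁴.

J ≈ 83.390 in⁴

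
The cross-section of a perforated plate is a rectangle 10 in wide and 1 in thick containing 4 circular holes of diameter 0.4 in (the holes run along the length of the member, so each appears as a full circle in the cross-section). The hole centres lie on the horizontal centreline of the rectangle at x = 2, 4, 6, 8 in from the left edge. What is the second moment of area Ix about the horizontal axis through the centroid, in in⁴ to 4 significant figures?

Ix ≈ 0.8283 in⁴

Decompose the section into non-overlapping parts with the origin at the bottom-left of its bounding rectangle.
Plate: 10 × 1, A = 10 in², y = 0.5 in, Ī = 0.833333 in⁴.
Hole 1 (subtracted): ⌀0.4, A = 0.125664 in², y = 0.5 in, Ī = 0.00125664 in⁴.
Hole 2 (subtracted): ⌀0.4, A = 0.125664 in², y = 0.5 in, Ī = 0.00125664 in⁴.
Hole 3 (subtracted): ⌀0.4, A = 0.125664 in², y = 0.5 in, Ī = 0.00125664 in⁴.
Hole 4 (subtracted): ⌀0.4, A = 0.125664 in², y = 0.5 in, Ī = 0.00125664 in⁴.
By symmetry the centroid is at mid-height, ȳ = 0.5 in.
All pieces are centred on the horizontal axis through the centroid, so I = ΣĪ (holes subtracted) = 0.828307 in⁴.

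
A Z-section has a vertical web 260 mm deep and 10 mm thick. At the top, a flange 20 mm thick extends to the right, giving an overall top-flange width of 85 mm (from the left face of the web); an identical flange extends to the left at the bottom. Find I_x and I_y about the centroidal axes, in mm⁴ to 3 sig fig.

I_x ≈ 5.79 × 10⁷ mm⁴, I_y ≈ 6.85 × 10⁶ mm⁴

Break the section into simple shapes (no overlaps), measuring from the bottom-left corner of the bounding box.
Web: 10 × 260, A = 2 600 mm², y = 130 mm, Ī = 14 646 667 mm⁴.
Top flange (beyond web): 75 × 20, A = 1 500 mm², y = 250 mm, Ī = 50 000 mm⁴.
Bottom flange (beyond web): 75 × 20, A = 1 500 mm², y = 10 mm, Ī = 50 000 mm⁴.
Centroid: ȳ = ΣA·y / ΣA = 130 mm.
Transfer each piece to the centroidal x-axis using Ī + A·d² with d = y − 130:
  web: d = 0 mm → contributes +14 646 667 mm⁴
  top flange (beyond web): d = 120 mm → contributes +21 650 000 mm⁴
  bottom flange (beyond web): d = -120 mm → contributes +21 650 000 mm⁴
Total I = 57 946 667 mm⁴.
For the y-axis: x̄ = 80 mm.
Repeating about the centroidal y-axis gives I_y = 6 846 667 mm⁴.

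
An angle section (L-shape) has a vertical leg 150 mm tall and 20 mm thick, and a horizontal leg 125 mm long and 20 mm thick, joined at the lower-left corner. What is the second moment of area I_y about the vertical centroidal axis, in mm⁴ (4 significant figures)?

Treat the section as a set of non-overlapping primitives; coordinates are from the bounding-box lower-left.
Vertical leg: 20 × 150, A = 3 000 mm², x = 10 mm, Ī = 100 000 mm⁴.
Horizontal leg (remainder): 105 × 20, A = 2 100 mm², x = 72.5 mm, Ī = 1 929 375 mm⁴.
Centroid: x̄ = ΣA·x / ΣA = 35.7353 mm.
Transfer each piece to the vertical centroidal axis using Ī + A·d² with d = x − 35.7353:
  vertical leg: d = -25.7353 mm → contributes +2 086 916 mm⁴
  horizontal leg (remainder): d = 36.7647 mm → contributes +4 767 827 mm⁴
Total I = 6 854 743 mm⁴.

I_y ≈ 6.855 × 10⁶ mm⁴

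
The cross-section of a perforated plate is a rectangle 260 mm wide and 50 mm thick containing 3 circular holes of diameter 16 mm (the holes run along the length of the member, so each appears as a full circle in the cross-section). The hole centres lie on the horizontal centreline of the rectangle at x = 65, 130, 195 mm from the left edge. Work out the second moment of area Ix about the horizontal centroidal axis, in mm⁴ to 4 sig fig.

Ix ≈ 2.699 × 10⁶ mm⁴

Decompose the section into non-overlapping parts with the origin at the bottom-left of its bounding rectangle.
Plate: 260 × 50, A = 13 000 mm², y = 25 mm, Ī = 2 708 333 mm⁴.
Hole 1 (subtracted): ⌀16, A = 201.062 mm², y = 25 mm, Ī = 3216.99 mm⁴.
Hole 2 (subtracted): ⌀16, A = 201.062 mm², y = 25 mm, Ī = 3216.99 mm⁴.
Hole 3 (subtracted): ⌀16, A = 201.062 mm², y = 25 mm, Ī = 3216.99 mm⁴.
By symmetry the centroid is at mid-height, ȳ = 25 mm.
All pieces are centred on the horizontal centroidal axis, so I = ΣĪ (holes subtracted) = 2 698 682 mm⁴.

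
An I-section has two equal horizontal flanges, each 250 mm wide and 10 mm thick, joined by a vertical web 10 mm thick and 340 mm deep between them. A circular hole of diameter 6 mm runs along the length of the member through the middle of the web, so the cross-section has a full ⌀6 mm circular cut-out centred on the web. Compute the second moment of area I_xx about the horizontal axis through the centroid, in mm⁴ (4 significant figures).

Split into non-overlapping primitives; take the origin at the lower-left of the bounding box.
Bottom flange: 250 × 10, A = 2 500 mm², y = 5 mm, Ī = 20833.3 mm⁴.
Web: 10 × 340, A = 3 400 mm², y = 180 mm, Ī = 32 753 333 mm⁴.
Top flange: 250 × 10, A = 2 500 mm², y = 355 mm, Ī = 20833.3 mm⁴.
Hole (subtracted): ⌀6, A = 28.2743 mm², y = 180 mm, Ī = 63.6173 mm⁴.
By symmetry the centroid is at mid-height, ȳ = 180 mm.
Transfer each piece to the horizontal axis through the centroid using Ī + A·d² with d = y − 180:
  bottom flange: d = -175 mm → contributes +76 583 333 mm⁴
  web: d = 0 mm → contributes +32 753 333 mm⁴
  top flange: d = 175 mm → contributes +76 583 333 mm⁴
  hole: d = 0 mm → contributes −63.6173 mm⁴
Total I = 185 919 936 mm⁴.

I_xx ≈ 1.859 × 10⁸ mm⁴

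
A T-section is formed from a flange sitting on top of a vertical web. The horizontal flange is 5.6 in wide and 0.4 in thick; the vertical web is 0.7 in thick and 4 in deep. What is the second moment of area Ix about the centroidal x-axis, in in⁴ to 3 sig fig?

Decompose the section into non-overlapping parts with the origin at the bottom-left of its bounding rectangle.
Flange: 5.6 × 0.4, A = 2.24 in², y = 4.2 in, Ī = 0.029867 in⁴.
Web: 0.7 × 4, A = 2.8 in², y = 2 in, Ī = 3.7333 in⁴.
Centroid: ȳ = ΣA·y / ΣA = 2.9778 in.
Transfer each piece to the centroidal x-axis using Ī + A·d² with d = y − 2.9778:
  flange: d = 1.2222 in → contributes +3.376 in⁴
  web: d = -0.97778 in → contributes +6.4103 in⁴
Total I = 9.7863 in⁴.

Ix ≈ 9.79 in⁴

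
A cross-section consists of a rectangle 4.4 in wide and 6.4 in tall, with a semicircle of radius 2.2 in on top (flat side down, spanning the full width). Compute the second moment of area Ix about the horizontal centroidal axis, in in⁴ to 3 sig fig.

Decompose the section into non-overlapping parts with the origin at the bottom-left of its bounding rectangle.
Rectangular body: 4.4 × 6.4, A = 28.16 in², y = 3.2 in, Ī = 96.119 in⁴.
Semicircular cap: semicircle r = 2.2, A = 7.6027 in², y = 7.3337 in, Ī = 2.5711 in⁴.
Centroid: ȳ = ΣA·y / ΣA = 4.0788 in.
Transfer each piece to the horizontal centroidal axis using Ī + A·d² with d = y − 4.0788:
  rectangular body: d = -0.87877 in → contributes +117.87 in⁴
  semicircular cap: d = 3.2549 in → contributes +83.118 in⁴
Total I = 200.98 in⁴.

Ix ≈ 201 in⁴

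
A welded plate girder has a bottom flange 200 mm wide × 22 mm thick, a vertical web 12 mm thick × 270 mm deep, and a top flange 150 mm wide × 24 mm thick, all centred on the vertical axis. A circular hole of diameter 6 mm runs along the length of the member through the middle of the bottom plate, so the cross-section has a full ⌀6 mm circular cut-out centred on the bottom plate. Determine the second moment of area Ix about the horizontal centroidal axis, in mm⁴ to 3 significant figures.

Ix ≈ 1.90 × 10⁸ mm⁴

Decompose the section into non-overlapping parts with the origin at the bottom-left of its bounding rectangle.
Bottom plate: 200 × 22, A = 4 400 mm², y = 11 mm, Ī = 177 467 mm⁴.
Web plate: 12 × 270, A = 3 240 mm², y = 157 mm, Ī = 19 683 000 mm⁴.
Top plate: 150 × 24, A = 3 600 mm², y = 304 mm, Ī = 172 800 mm⁴.
Hole (subtracted): ⌀6, A = 28.274 mm², y = 11 mm, Ī = 63.617 mm⁴.
Centroid: ȳ = ΣA·y / ΣA = 147.27 mm.
Transfer each piece to the horizontal centroidal axis using Ī + A·d² with d = y − 147.27:
  bottom plate: d = -136.27 mm → contributes +81 885 264 mm⁴
  web plate: d = 9.7284 mm → contributes +19 989 638 mm⁴
  top plate: d = 156.73 mm → contributes +88 602 428 mm⁴
  hole: d = -136.27 mm → contributes −525 117 mm⁴
Total I = 189 952 214 mm⁴.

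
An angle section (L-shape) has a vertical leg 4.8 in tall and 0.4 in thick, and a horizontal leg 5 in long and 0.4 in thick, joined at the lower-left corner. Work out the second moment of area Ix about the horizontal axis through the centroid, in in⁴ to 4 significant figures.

Ix ≈ 8.258 in⁴

Treat the section as a set of non-overlapping primitives; coordinates are from the bounding-box lower-left.
Vertical leg: 0.4 × 4.8, A = 1.92 in², y = 2.4 in, Ī = 3.6864 in⁴.
Horizontal leg (remainder): 4.6 × 0.4, A = 1.84 in², y = 0.2 in, Ī = 0.0245333 in⁴.
Centroid: ȳ = ΣA·y / ΣA = 1.3234 in.
Transfer each piece to the horizontal axis through the centroid using Ī + A·d² with d = y − 1.3234:
  vertical leg: d = 1.0766 in → contributes +5.91179 in⁴
  horizontal leg (remainder): d = -1.1234 in → contributes +2.34668 in⁴
Total I = 8.25847 in⁴.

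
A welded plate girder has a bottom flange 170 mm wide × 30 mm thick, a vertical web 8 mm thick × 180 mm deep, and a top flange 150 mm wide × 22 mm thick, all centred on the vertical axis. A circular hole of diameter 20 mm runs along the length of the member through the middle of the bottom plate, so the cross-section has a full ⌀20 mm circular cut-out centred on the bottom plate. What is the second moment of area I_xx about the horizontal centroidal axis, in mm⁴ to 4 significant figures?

I_xx ≈ 8.782 × 10⁷ mm⁴

Treat the section as a set of non-overlapping primitives; coordinates are from the bounding-box lower-left.
Bottom plate: 170 × 30, A = 5 100 mm², y = 15 mm, Ī = 382 500 mm⁴.
Web plate: 8 × 180, A = 1 440 mm², y = 120 mm, Ī = 3 888 000 mm⁴.
Top plate: 150 × 22, A = 3 300 mm², y = 221 mm, Ī = 133 100 mm⁴.
Hole (subtracted): ⌀20, A = 314.159 mm², y = 15 mm, Ī = 7853.98 mm⁴.
Centroid: ȳ = ΣA·y / ΣA = 102.236 mm.
Transfer each piece to the horizontal centroidal axis using Ī + A·d² with d = y − 102.236:
  bottom plate: d = -87.2364 mm → contributes +39 194 461 mm⁴
  web plate: d = 17.7636 mm → contributes +4 342 386 mm⁴
  top plate: d = 118.764 mm → contributes +46 678 920 mm⁴
  hole: d = -87.2364 mm → contributes −2 398 665 mm⁴
Total I = 87 817 102 mm⁴.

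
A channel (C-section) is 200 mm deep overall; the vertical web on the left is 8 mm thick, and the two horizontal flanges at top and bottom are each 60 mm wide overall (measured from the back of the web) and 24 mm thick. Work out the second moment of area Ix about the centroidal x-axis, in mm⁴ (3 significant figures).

Break the section into simple shapes (no overlaps), measuring from the bottom-left corner of the bounding box.
Web: 8 × 200, A = 1 600 mm², y = 100 mm, Ī = 5 333 333 mm⁴.
Top flange (beyond web): 52 × 24, A = 1 248 mm², y = 188 mm, Ī = 59 904 mm⁴.
Bottom flange (beyond web): 52 × 24, A = 1 248 mm², y = 12 mm, Ī = 59 904 mm⁴.
By symmetry the centroid is at mid-height, ȳ = 100 mm.
Transfer each piece to the centroidal x-axis using Ī + A·d² with d = y − 100:
  web: d = 0 mm → contributes +5 333 333 mm⁴
  top flange (beyond web): d = 88 mm → contributes +9 724 416 mm⁴
  bottom flange (beyond web): d = -88 mm → contributes +9 724 416 mm⁴
Total I = 24 782 165 mm⁴.

Ix ≈ 2.48 × 10⁷ mm⁴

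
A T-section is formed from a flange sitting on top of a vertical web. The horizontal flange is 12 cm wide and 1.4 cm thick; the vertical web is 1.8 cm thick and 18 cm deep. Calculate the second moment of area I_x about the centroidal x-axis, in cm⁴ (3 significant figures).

Split into non-overlapping primitives; take the origin at the lower-left of the bounding box.
Flange: 12 × 1.4, A = 16.8 cm², y = 18.7 cm, Ī = 2.744 cm⁴.
Web: 1.8 × 18, A = 32.4 cm², y = 9 cm, Ī = 874.8 cm⁴.
Centroid: ȳ = ΣA·y / ΣA = 12.312 cm.
Transfer each piece to the centroidal x-axis using Ī + A·d² with d = y − 12.312:
  flange: d = 6.3878 cm → contributes +688.25 cm⁴
  web: d = -3.3122 cm → contributes +1230.2 cm⁴
Total I = 1918.5 cm⁴.

I_x ≈ 1920 cm⁴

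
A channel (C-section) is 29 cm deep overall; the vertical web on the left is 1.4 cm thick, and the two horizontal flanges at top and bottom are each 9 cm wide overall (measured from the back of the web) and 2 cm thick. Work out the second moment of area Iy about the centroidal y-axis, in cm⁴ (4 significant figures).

Iy ≈ 505.0 cm⁴

Split into non-overlapping primitives; take the origin at the lower-left of the bounding box.
Web: 1.4 × 29, A = 40.6 cm², x = 0.7 cm, Ī = 6.63133 cm⁴.
Top flange (beyond web): 7.6 × 2, A = 15.2 cm², x = 5.2 cm, Ī = 73.1627 cm⁴.
Bottom flange (beyond web): 7.6 × 2, A = 15.2 cm², x = 5.2 cm, Ī = 73.1627 cm⁴.
Centroid: x̄ = ΣA·x / ΣA = 2.62676 cm.
Transfer each piece to the centroidal y-axis using Ī + A·d² with d = x − 2.62676:
  web: d = -1.92676 cm → contributes +157.355 cm⁴
  top flange (beyond web): d = 2.57324 cm → contributes +173.81 cm⁴
  bottom flange (beyond web): d = 2.57324 cm → contributes +173.81 cm⁴
Total I = 504.976 cm⁴.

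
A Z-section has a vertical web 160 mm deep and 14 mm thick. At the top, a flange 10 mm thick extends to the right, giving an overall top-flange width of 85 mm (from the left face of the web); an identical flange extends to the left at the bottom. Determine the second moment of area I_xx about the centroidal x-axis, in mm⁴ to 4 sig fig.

Decompose the section into non-overlapping parts with the origin at the bottom-left of its bounding rectangle.
Web: 14 × 160, A = 2 240 mm², y = 80 mm, Ī = 4 778 667 mm⁴.
Top flange (beyond web): 71 × 10, A = 710 mm², y = 155 mm, Ī = 5916.67 mm⁴.
Bottom flange (beyond web): 71 × 10, A = 710 mm², y = 5 mm, Ī = 5916.67 mm⁴.
Centroid: ȳ = ΣA·y / ΣA = 80 mm.
Transfer each piece to the centroidal x-axis using Ī + A·d² with d = y − 80:
  web: d = 0 mm → contributes +4 778 667 mm⁴
  top flange (beyond web): d = 75 mm → contributes +3 999 667 mm⁴
  bottom flange (beyond web): d = -75 mm → contributes +3 999 667 mm⁴
Total I = 12 778 000 mm⁴.

I_xx ≈ 1.278 × 10⁷ mm⁴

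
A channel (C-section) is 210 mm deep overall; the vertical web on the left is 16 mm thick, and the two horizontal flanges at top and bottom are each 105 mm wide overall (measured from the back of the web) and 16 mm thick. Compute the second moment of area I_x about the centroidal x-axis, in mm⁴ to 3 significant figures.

Decompose the section into non-overlapping parts with the origin at the bottom-left of its bounding rectangle.
Web: 16 × 210, A = 3 360 mm², y = 105 mm, Ī = 12 348 000 mm⁴.
Top flange (beyond web): 89 × 16, A = 1 424 mm², y = 202 mm, Ī = 30 379 mm⁴.
Bottom flange (beyond web): 89 × 16, A = 1 424 mm², y = 8 mm, Ī = 30 379 mm⁴.
By symmetry the centroid is at mid-height, ȳ = 105 mm.
Transfer each piece to the centroidal x-axis using Ī + A·d² with d = y − 105:
  web: d = 0 mm → contributes +12 348 000 mm⁴
  top flange (beyond web): d = 97 mm → contributes +13 428 795 mm⁴
  bottom flange (beyond web): d = -97 mm → contributes +13 428 795 mm⁴
Total I = 39 205 589 mm⁴.

I_x ≈ 3.92 × 10⁷ mm⁴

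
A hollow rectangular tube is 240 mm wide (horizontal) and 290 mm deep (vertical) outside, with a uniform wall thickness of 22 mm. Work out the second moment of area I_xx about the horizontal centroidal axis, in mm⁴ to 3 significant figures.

Split into non-overlapping primitives; take the origin at the lower-left of the bounding box.
Outer rectangle: 240 × 290, A = 69 600 mm², y = 145 mm, Ī = 487 780 000 mm⁴.
Inner void (subtracted): 196 × 246, A = 48 216 mm², y = 145 mm, Ī = 243 153 288 mm⁴.
By symmetry the centroid is at mid-height, ȳ = 145 mm.
All pieces are centred on the horizontal centroidal axis, so I = ΣĪ (holes subtracted) = 244 626 712 mm⁴.

I_xx ≈ 2.45 × 10⁸ mm⁴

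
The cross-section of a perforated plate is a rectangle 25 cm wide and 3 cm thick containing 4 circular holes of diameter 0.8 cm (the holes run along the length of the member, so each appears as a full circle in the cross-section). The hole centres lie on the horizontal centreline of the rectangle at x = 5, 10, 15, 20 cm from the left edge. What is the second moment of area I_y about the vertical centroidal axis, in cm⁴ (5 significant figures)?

Split into non-overlapping primitives; take the origin at the lower-left of the bounding box.
Plate: 25 × 3, A = 75 cm², x = 12.5 cm, Ī = 3906.25 cm⁴.
Hole 1 (subtracted): ⌀0.8, A = 0.5026548 cm², x = 5 cm, Ī = 0.02010619 cm⁴.
Hole 2 (subtracted): ⌀0.8, A = 0.5026548 cm², x = 10 cm, Ī = 0.02010619 cm⁴.
Hole 3 (subtracted): ⌀0.8, A = 0.5026548 cm², x = 15 cm, Ī = 0.02010619 cm⁴.
Hole 4 (subtracted): ⌀0.8, A = 0.5026548 cm², x = 20 cm, Ī = 0.02010619 cm⁴.
By symmetry the centroid is at mid-width, x̄ = 12.5 cm.
Transfer each piece to the vertical centroidal axis using Ī + A·d² with d = x − 12.5:
  plate: d = 0 cm → contributes +3906.25 cm⁴
  hole 1: d = -7.5 cm → contributes −28.29444 cm⁴
  hole 2: d = -2.5 cm → contributes −3.161699 cm⁴
  hole 3: d = 2.5 cm → contributes −3.161699 cm⁴
  hole 4: d = 7.5 cm → contributes −28.29444 cm⁴
Total I = 3843.338 cm⁴.

I_y ≈ 3843.3 cm⁴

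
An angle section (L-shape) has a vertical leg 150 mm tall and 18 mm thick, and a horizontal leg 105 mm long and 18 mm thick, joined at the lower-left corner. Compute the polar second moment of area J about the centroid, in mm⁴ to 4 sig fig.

Break the section into simple shapes (no overlaps), measuring from the bottom-left corner of the bounding box.
Vertical leg: 18 × 150, A = 2 700 mm², y = 75 mm, Ī = 5 062 500 mm⁴.
Horizontal leg (remainder): 87 × 18, A = 1 566 mm², y = 9 mm, Ī = 42 282 mm⁴.
Centroid: ȳ = ΣA·y / ΣA = 50.7722 mm.
Transfer each piece to the centroidal x-axis using Ī + A·d² with d = y − 50.7722:
  vertical leg: d = 24.2278 mm → contributes +6 647 369 mm⁴
  horizontal leg (remainder): d = -41.7722 mm → contributes +2 774 815 mm⁴
Total I = 9 422 185 mm⁴.
For the y-axis: x̄ = 28.2722 mm.
Repeating about the centroidal y-axis gives I_y = 3 792 482 mm⁴.
Polar second moment: J = I_x + I_y = 13 214 667 mm⁴.

J ≈ 1.321 × 10⁷ mm⁴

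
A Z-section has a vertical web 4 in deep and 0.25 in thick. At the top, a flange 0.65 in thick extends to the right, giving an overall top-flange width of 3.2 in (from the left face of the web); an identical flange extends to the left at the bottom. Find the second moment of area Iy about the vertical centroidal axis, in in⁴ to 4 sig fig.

Iy ≈ 12.60 in⁴

Break the section into simple shapes (no overlaps), measuring from the bottom-left corner of the bounding box.
Web: 0.25 × 4, A = 1 in², x = 3.075 in, Ī = 0.00520833 in⁴.
Top flange (beyond web): 2.95 × 0.65, A = 1.9175 in², x = 4.675 in, Ī = 1.39059 in⁴.
Bottom flange (beyond web): 2.95 × 0.65, A = 1.9175 in², x = 1.475 in, Ī = 1.39059 in⁴.
Centroid: x̄ = ΣA·x / ΣA = 3.075 in.
Transfer each piece to the vertical centroidal axis using Ī + A·d² with d = x − 3.075:
  web: d = 0 in → contributes +0.00520833 in⁴
  top flange (beyond web): d = 1.6 in → contributes +6.29939 in⁴
  bottom flange (beyond web): d = -1.6 in → contributes +6.29939 in⁴
Total I = 12.604 in⁴.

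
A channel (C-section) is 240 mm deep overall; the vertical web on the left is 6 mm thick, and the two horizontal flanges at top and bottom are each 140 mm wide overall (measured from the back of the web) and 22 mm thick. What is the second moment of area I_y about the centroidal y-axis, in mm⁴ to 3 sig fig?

I_y ≈ 1.45 × 10⁷ mm⁴

Treat the section as a set of non-overlapping primitives; coordinates are from the bounding-box lower-left.
Web: 6 × 240, A = 1 440 mm², x = 3 mm, Ī = 4 320 mm⁴.
Top flange (beyond web): 134 × 22, A = 2 948 mm², x = 73 mm, Ī = 4 411 191 mm⁴.
Bottom flange (beyond web): 134 × 22, A = 2 948 mm², x = 73 mm, Ī = 4 411 191 mm⁴.
Centroid: x̄ = ΣA·x / ΣA = 59.26 mm.
Transfer each piece to the centroidal y-axis using Ī + A·d² with d = x − 59.26:
  web: d = -56.26 mm → contributes +4 562 116 mm⁴
  top flange (beyond web): d = 13.74 mm → contributes +4 967 774 mm⁴
  bottom flange (beyond web): d = 13.74 mm → contributes +4 967 774 mm⁴
Total I = 14 497 663 mm⁴.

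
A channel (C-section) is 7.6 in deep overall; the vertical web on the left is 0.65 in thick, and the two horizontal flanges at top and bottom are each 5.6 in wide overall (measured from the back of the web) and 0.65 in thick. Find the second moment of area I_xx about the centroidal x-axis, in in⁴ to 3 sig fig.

I_xx ≈ 102 in⁴

Split into non-overlapping primitives; take the origin at the lower-left of the bounding box.
Web: 0.65 × 7.6, A = 4.94 in², y = 3.8 in, Ī = 23.778 in⁴.
Top flange (beyond web): 4.95 × 0.65, A = 3.2175 in², y = 7.275 in, Ī = 0.11328 in⁴.
Bottom flange (beyond web): 4.95 × 0.65, A = 3.2175 in², y = 0.325 in, Ī = 0.11328 in⁴.
By symmetry the centroid is at mid-height, ȳ = 3.8 in.
Transfer each piece to the centroidal x-axis using Ī + A·d² with d = y − 3.8:
  web: d = 0 in → contributes +23.778 in⁴
  top flange (beyond web): d = 3.475 in → contributes +38.967 in⁴
  bottom flange (beyond web): d = -3.475 in → contributes +38.967 in⁴
Total I = 101.71 in⁴.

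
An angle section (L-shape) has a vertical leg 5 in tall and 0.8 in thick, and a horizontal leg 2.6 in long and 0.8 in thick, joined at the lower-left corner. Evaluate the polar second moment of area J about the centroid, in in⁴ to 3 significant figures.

Treat the section as a set of non-overlapping primitives; coordinates are from the bounding-box lower-left.
Vertical leg: 0.8 × 5, A = 4 in², y = 2.5 in, Ī = 8.3333 in⁴.
Horizontal leg (remainder): 1.8 × 0.8, A = 1.44 in², y = 0.4 in, Ī = 0.0768 in⁴.
Centroid: ȳ = ΣA·y / ΣA = 1.9441 in.
Transfer each piece to the centroidal x-axis using Ī + A·d² with d = y − 1.9441:
  vertical leg: d = 0.55588 in → contributes +9.5694 in⁴
  horizontal leg (remainder): d = -1.5441 in → contributes +3.5102 in⁴
Total I = 13.08 in⁴.
For the y-axis: x̄ = 0.74412 in.
Repeating about the centroidal y-axis gives I_y = 2.3915 in⁴.
Polar second moment: J = I_x + I_y = 15.471 in⁴.

J ≈ 15.5 in⁴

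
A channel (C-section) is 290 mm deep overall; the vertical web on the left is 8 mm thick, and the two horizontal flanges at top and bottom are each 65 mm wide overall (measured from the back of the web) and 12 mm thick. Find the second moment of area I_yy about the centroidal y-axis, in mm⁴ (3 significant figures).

I_yy ≈ 1.29 × 10⁶ mm⁴

Split into non-overlapping primitives; take the origin at the lower-left of the bounding box.
Web: 8 × 290, A = 2 320 mm², x = 4 mm, Ī = 12 373 mm⁴.
Top flange (beyond web): 57 × 12, A = 684 mm², x = 36.5 mm, Ī = 185 193 mm⁴.
Bottom flange (beyond web): 57 × 12, A = 684 mm², x = 36.5 mm, Ī = 185 193 mm⁴.
Centroid: x̄ = ΣA·x / ΣA = 16.055 mm.
Transfer each piece to the centroidal y-axis using Ī + A·d² with d = x − 16.055:
  web: d = -12.055 mm → contributes +349 540 mm⁴
  top flange (beyond web): d = 20.445 mm → contributes +471 095 mm⁴
  bottom flange (beyond web): d = 20.445 mm → contributes +471 095 mm⁴
Total I = 1 291 730 mm⁴.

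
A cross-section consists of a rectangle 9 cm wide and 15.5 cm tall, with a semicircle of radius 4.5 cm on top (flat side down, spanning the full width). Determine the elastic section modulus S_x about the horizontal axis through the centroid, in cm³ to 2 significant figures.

S_x ≈ 500 cm³

Decompose the section into non-overlapping parts with the origin at the bottom-left of its bounding rectangle.
Rectangular body: 9 × 15.5, A = 139.5 cm², y = 7.75 cm, Ī = 2 793 cm⁴.
Semicircular cap: semicircle r = 4.5, A = 31.81 cm², y = 17.41 cm, Ī = 45.01 cm⁴.
Centroid: ȳ = ΣA·y / ΣA = 9.544 cm.
Transfer each piece to the horizontal axis through the centroid using Ī + A·d² with d = y − 9.544:
  rectangular body: d = -1.794 cm → contributes +3 242 cm⁴
  semicircular cap: d = 7.866 cm → contributes +2 013 cm⁴
Total I = 5 255 cm⁴.
Extreme fibre distance c = 10.46 cm; S = I/c = 502.6 cm³.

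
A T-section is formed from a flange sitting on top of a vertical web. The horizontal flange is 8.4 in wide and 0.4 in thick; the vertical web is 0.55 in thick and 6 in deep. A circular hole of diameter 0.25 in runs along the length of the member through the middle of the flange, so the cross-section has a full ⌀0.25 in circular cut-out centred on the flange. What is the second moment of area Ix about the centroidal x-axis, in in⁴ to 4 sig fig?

Split into non-overlapping primitives; take the origin at the lower-left of the bounding box.
Flange: 8.4 × 0.4, A = 3.36 in², y = 6.2 in, Ī = 0.0448 in⁴.
Web: 0.55 × 6, A = 3.3 in², y = 3 in, Ī = 9.9 in⁴.
Hole (subtracted): ⌀0.25, A = 0.0490874 in², y = 6.2 in, Ī = 0.000191748 in⁴.
Centroid: ȳ = ΣA·y / ΣA = 4.60264 in.
Transfer each piece to the centroidal x-axis using Ī + A·d² with d = y − 4.60264:
  flange: d = 1.59736 in → contributes +8.61803 in⁴
  web: d = -1.60264 in → contributes +18.3759 in⁴
  hole: d = 1.59736 in → contributes −0.125441 in⁴
Total I = 26.8685 in⁴.

Ix ≈ 26.87 in⁴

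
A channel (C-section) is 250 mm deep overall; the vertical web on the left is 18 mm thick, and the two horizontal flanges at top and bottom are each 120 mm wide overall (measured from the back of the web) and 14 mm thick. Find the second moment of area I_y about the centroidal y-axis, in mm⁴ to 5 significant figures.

I_y ≈ 8.8874 × 10⁶ mm⁴

Break the section into simple shapes (no overlaps), measuring from the bottom-left corner of the bounding box.
Web: 18 × 250, A = 4 500 mm², x = 9 mm, Ī = 121 500 mm⁴.
Top flange (beyond web): 102 × 14, A = 1 428 mm², x = 69 mm, Ī = 1 238 076 mm⁴.
Bottom flange (beyond web): 102 × 14, A = 1 428 mm², x = 69 mm, Ī = 1 238 076 mm⁴.
Centroid: x̄ = ΣA·x / ΣA = 32.29527 mm.
Transfer each piece to the centroidal y-axis using Ī + A·d² with d = x − 32.29527:
  web: d = -23.29527 mm → contributes +2 563 513 mm⁴
  top flange (beyond web): d = 36.70473 mm → contributes +3 161 931 mm⁴
  bottom flange (beyond web): d = 36.70473 mm → contributes +3 161 931 mm⁴
Total I = 8 887 375 mm⁴.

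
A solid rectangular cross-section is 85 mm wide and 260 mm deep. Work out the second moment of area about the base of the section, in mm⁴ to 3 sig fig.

The section: 85 × 260, A = 22 100 mm², y = 130 mm, Ī = 124 496 667 mm⁴.
Transfer it to a horizontal axis along the bottom face using Ī + A·d² with d = y − 0:
  the section: d = 130 mm → contributes +497 986 667 mm⁴
Total I = 497 986 667 mm⁴.

I_base ≈ 4.98 × 10⁸ mm⁴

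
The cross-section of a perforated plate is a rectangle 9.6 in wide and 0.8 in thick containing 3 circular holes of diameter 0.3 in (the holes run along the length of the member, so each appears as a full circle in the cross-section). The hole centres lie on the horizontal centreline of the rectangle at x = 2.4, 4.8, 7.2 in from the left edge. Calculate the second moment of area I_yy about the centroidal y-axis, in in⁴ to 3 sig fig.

I_yy ≈ 58.2 in⁴

Decompose the section into non-overlapping parts with the origin at the bottom-left of its bounding rectangle.
Plate: 9.6 × 0.8, A = 7.68 in², x = 4.8 in, Ī = 58.982 in⁴.
Hole 1 (subtracted): ⌀0.3, A = 0.070686 in², x = 2.4 in, Ī = 0.00039761 in⁴.
Hole 2 (subtracted): ⌀0.3, A = 0.070686 in², x = 4.8 in, Ī = 0.00039761 in⁴.
Hole 3 (subtracted): ⌀0.3, A = 0.070686 in², x = 7.2 in, Ī = 0.00039761 in⁴.
By symmetry the centroid is at mid-width, x̄ = 4.8 in.
Transfer each piece to the centroidal y-axis using Ī + A·d² with d = x − 4.8:
  plate: d = 0 in → contributes +58.982 in⁴
  hole 1: d = -2.4 in → contributes −0.40755 in⁴
  hole 2: d = 0 in → contributes −0.00039761 in⁴
  hole 3: d = 2.4 in → contributes −0.40755 in⁴
Total I = 58.167 in⁴.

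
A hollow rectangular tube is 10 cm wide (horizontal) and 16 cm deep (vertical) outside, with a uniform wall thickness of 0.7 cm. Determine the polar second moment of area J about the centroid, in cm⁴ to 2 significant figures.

Split into non-overlapping primitives; take the origin at the lower-left of the bounding box.
Outer rectangle: 10 × 16, A = 160 cm², y = 8 cm, Ī = 3 413 cm⁴.
Inner void (subtracted): 8.6 × 14.6, A = 125.6 cm², y = 8 cm, Ī = 2 230 cm⁴.
By symmetry the centroid is at mid-height, ȳ = 8 cm.
All pieces are centred on the centroidal x-axis, so I = ΣĪ (holes subtracted) = 1 183 cm⁴.
Repeating about the centroidal y-axis gives I_y = 559.5 cm⁴.
Polar second moment: J = I_x + I_y = 1 742 cm⁴.

J ≈ 1700 cm⁴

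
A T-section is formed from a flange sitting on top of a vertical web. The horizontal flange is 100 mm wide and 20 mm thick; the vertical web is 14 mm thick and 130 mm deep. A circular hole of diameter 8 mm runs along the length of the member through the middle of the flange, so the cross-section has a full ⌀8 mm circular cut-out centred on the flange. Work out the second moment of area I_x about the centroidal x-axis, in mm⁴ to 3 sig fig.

I_x ≈ 7.92 × 10⁶ mm⁴

Break the section into simple shapes (no overlaps), measuring from the bottom-left corner of the bounding box.
Flange: 100 × 20, A = 2 000 mm², y = 140 mm, Ī = 66 667 mm⁴.
Web: 14 × 130, A = 1 820 mm², y = 65 mm, Ī = 2 563 167 mm⁴.
Hole (subtracted): ⌀8, A = 50.265 mm², y = 140 mm, Ī = 201.06 mm⁴.
Centroid: ȳ = ΣA·y / ΣA = 103.79 mm.
Transfer each piece to the centroidal x-axis using Ī + A·d² with d = y − 103.79:
  flange: d = 36.209 mm → contributes +2 688 915 mm⁴
  web: d = -38.791 mm → contributes +5 301 733 mm⁴
  hole: d = 36.209 mm → contributes −66 105 mm⁴
Total I = 7 924 543 mm⁴.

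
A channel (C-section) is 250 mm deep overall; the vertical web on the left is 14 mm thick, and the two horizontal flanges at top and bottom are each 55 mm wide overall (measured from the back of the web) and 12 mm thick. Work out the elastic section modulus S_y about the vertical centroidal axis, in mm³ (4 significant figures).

Decompose the section into non-overlapping parts with the origin at the bottom-left of its bounding rectangle.
Web: 14 × 250, A = 3 500 mm², x = 7 mm, Ī = 57166.7 mm⁴.
Top flange (beyond web): 41 × 12, A = 492 mm², x = 34.5 mm, Ī = 68 921 mm⁴.
Bottom flange (beyond web): 41 × 12, A = 492 mm², x = 34.5 mm, Ī = 68 921 mm⁴.
Centroid: x̄ = ΣA·x / ΣA = 13.0348 mm.
Transfer each piece to the vertical centroidal axis using Ī + A·d² with d = x − 13.0348:
  web: d = -6.03479 mm → contributes +184 632 mm⁴
  top flange (beyond web): d = 21.4652 mm → contributes +295 613 mm⁴
  bottom flange (beyond web): d = 21.4652 mm → contributes +295 613 mm⁴
Total I = 775 857 mm⁴.
Extreme fibre distance c = 41.9652 mm; S = I/c = 18488.1 mm³.

S_y ≈ 1.849 × 10⁴ mm³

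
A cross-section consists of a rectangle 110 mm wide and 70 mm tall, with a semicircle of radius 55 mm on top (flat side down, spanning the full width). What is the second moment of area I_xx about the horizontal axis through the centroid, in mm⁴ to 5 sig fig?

I_xx ≈ 1.4150 × 10⁷ mm⁴

Decompose the section into non-overlapping parts with the origin at the bottom-left of its bounding rectangle.
Rectangular body: 110 × 70, A = 7 700 mm², y = 35 mm, Ī = 3 144 167 mm⁴.
Semicircular cap: semicircle r = 55, A = 4751.659 mm², y = 93.34272 mm, Ī = 1 004 345 mm⁴.
Centroid: ȳ = ΣA·y / ΣA = 57.26408 mm.
Transfer each piece to the horizontal axis through the centroid using Ī + A·d² with d = y − 57.26408:
  rectangular body: d = -22.26408 mm → contributes +6 960 974 mm⁴
  semicircular cap: d = 36.07865 mm → contributes +7 189 430 mm⁴
Total I = 14 150 404 mm⁴.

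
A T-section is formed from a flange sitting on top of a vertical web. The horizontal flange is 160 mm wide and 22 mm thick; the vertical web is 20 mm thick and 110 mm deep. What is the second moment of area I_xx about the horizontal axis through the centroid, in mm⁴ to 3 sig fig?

I_xx ≈ 8.26 × 10⁶ mm⁴

Decompose the section into non-overlapping parts with the origin at the bottom-left of its bounding rectangle.
Flange: 160 × 22, A = 3 520 mm², y = 121 mm, Ī = 141 973 mm⁴.
Web: 20 × 110, A = 2 200 mm², y = 55 mm, Ī = 2 218 333 mm⁴.
Centroid: ȳ = ΣA·y / ΣA = 95.615 mm.
Transfer each piece to the horizontal axis through the centroid using Ī + A·d² with d = y − 95.615:
  flange: d = 25.385 mm → contributes +2 410 186 mm⁴
  web: d = -40.615 mm → contributes +5 847 474 mm⁴
Total I = 8 257 661 mm⁴.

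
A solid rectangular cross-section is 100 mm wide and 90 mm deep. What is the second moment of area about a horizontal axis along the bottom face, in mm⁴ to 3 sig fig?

I_base ≈ 2.43 × 10⁷ mm⁴

The section: 100 × 90, A = 9 000 mm², y = 45 mm, Ī = 6 075 000 mm⁴.
Transfer it to the bottom edge using Ī + A·d² with d = y − 0:
  the section: d = 45 mm → contributes +24 300 000 mm⁴
Total I = 24 300 000 mm⁴.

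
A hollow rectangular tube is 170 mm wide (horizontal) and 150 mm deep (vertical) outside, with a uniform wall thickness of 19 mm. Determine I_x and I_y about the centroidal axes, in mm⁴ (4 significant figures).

I_x ≈ 3.236 × 10⁷ mm⁴, I_y ≈ 3.995 × 10⁷ mm⁴

Decompose the section into non-overlapping parts with the origin at the bottom-left of its bounding rectangle.
Outer rectangle: 170 × 150, A = 25 500 mm², y = 75 mm, Ī = 47 812 500 mm⁴.
Inner void (subtracted): 132 × 112, A = 14 784 mm², y = 75 mm, Ī = 15 454 208 mm⁴.
By symmetry the centroid is at mid-height, ȳ = 75 mm.
All pieces are centred on the centroidal x-axis, so I = ΣĪ (holes subtracted) = 32 358 292 mm⁴.
Repeating about the centroidal y-axis gives I_y = 39 946 132 mm⁴.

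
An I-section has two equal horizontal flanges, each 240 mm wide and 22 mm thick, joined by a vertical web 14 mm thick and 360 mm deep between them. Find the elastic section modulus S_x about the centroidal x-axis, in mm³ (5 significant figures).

Break the section into simple shapes (no overlaps), measuring from the bottom-left corner of the bounding box.
Bottom flange: 240 × 22, A = 5 280 mm², y = 11 mm, Ī = 212 960 mm⁴.
Web: 14 × 360, A = 5 040 mm², y = 202 mm, Ī = 54 432 000 mm⁴.
Top flange: 240 × 22, A = 5 280 mm², y = 393 mm, Ī = 212 960 mm⁴.
By symmetry the centroid is at mid-height, ȳ = 202 mm.
Transfer each piece to the centroidal x-axis using Ī + A·d² with d = y − 202:
  bottom flange: d = -191 mm → contributes +192 832 640 mm⁴
  web: d = 0 mm → contributes +54 432 000 mm⁴
  top flange: d = 191 mm → contributes +192 832 640 mm⁴
Total I = 440 097 280 mm⁴.
Extreme fibre distance c = 202 mm; S = I/c = 2 178 699 mm³.

S_x ≈ 2.1787 × 10⁶ mm³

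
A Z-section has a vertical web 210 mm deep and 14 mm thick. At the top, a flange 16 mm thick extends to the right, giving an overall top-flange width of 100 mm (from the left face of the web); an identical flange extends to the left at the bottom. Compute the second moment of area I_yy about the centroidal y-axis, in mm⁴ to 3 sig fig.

I_yy ≈ 8.62 × 10⁶ mm⁴

Treat the section as a set of non-overlapping primitives; coordinates are from the bounding-box lower-left.
Web: 14 × 210, A = 2 940 mm², x = 93 mm, Ī = 48 020 mm⁴.
Top flange (beyond web): 86 × 16, A = 1 376 mm², x = 143 mm, Ī = 848 075 mm⁴.
Bottom flange (beyond web): 86 × 16, A = 1 376 mm², x = 43 mm, Ī = 848 075 mm⁴.
Centroid: x̄ = ΣA·x / ΣA = 93 mm.
Transfer each piece to the centroidal y-axis using Ī + A·d² with d = x − 93:
  web: d = 0 mm → contributes +48 020 mm⁴
  top flange (beyond web): d = 50 mm → contributes +4 288 075 mm⁴
  bottom flange (beyond web): d = -50 mm → contributes +4 288 075 mm⁴
Total I = 8 624 169 mm⁴.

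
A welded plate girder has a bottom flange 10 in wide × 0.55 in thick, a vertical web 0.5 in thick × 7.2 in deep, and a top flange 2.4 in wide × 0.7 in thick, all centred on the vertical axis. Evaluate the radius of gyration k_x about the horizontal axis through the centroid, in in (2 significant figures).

k_x ≈ 3.1 in

Break the section into simple shapes (no overlaps), measuring from the bottom-left corner of the bounding box.
Bottom plate: 10 × 0.55, A = 5.5 in², y = 0.275 in, Ī = 0.1386 in⁴.
Web plate: 0.5 × 7.2, A = 3.6 in², y = 4.15 in, Ī = 15.55 in⁴.
Top plate: 2.4 × 0.7, A = 1.68 in², y = 8.1 in, Ī = 0.0686 in⁴.
Centroid: ȳ = ΣA·y / ΣA = 2.789 in.
Transfer each piece to the horizontal axis through the centroid using Ī + A·d² with d = y − 2.789:
  bottom plate: d = -2.514 in → contributes +34.89 in⁴
  web plate: d = 1.361 in → contributes +22.22 in⁴
  top plate: d = 5.311 in → contributes +47.46 in⁴
Total I = 104.6 in⁴.
Radius of gyration: k = √(I/A) = √(104.6 / 10.78) = 3.115 in.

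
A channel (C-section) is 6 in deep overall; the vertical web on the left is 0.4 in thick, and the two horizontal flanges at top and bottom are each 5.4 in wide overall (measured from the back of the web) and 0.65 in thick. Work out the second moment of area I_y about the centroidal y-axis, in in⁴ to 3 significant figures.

I_y ≈ 26.4 in⁴

Split into non-overlapping primitives; take the origin at the lower-left of the bounding box.
Web: 0.4 × 6, A = 2.4 in², x = 0.2 in, Ī = 0.032 in⁴.
Top flange (beyond web): 5 × 0.65, A = 3.25 in², x = 2.9 in, Ī = 6.7708 in⁴.
Bottom flange (beyond web): 5 × 0.65, A = 3.25 in², x = 2.9 in, Ī = 6.7708 in⁴.
Centroid: x̄ = ΣA·x / ΣA = 2.1719 in.
Transfer each piece to the centroidal y-axis using Ī + A·d² with d = x − 2.1719:
  web: d = -1.9719 in → contributes +9.3642 in⁴
  top flange (beyond web): d = 0.72809 in → contributes +8.4937 in⁴
  bottom flange (beyond web): d = 0.72809 in → contributes +8.4937 in⁴
Total I = 26.352 in⁴.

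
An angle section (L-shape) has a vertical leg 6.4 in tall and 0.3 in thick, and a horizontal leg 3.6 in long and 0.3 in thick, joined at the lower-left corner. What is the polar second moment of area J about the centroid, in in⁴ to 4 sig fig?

J ≈ 15.67 in⁴

Decompose the section into non-overlapping parts with the origin at the bottom-left of its bounding rectangle.
Vertical leg: 0.3 × 6.4, A = 1.92 in², y = 3.2 in, Ī = 6.5536 in⁴.
Horizontal leg (remainder): 3.3 × 0.3, A = 0.99 in², y = 0.15 in, Ī = 0.007425 in⁴.
Centroid: ȳ = ΣA·y / ΣA = 2.16237 in.
Transfer each piece to the centroidal x-axis using Ī + A·d² with d = y − 2.16237:
  vertical leg: d = 1.03763 in → contributes +8.62081 in⁴
  horizontal leg (remainder): d = -2.01237 in → contributes +4.01657 in⁴
Total I = 12.6374 in⁴.
For the y-axis: x̄ = 0.762371 in.
Repeating about the centroidal y-axis gives I_y = 3.02918 in⁴.
Polar second moment: J = I_x + I_y = 15.6666 in⁴.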